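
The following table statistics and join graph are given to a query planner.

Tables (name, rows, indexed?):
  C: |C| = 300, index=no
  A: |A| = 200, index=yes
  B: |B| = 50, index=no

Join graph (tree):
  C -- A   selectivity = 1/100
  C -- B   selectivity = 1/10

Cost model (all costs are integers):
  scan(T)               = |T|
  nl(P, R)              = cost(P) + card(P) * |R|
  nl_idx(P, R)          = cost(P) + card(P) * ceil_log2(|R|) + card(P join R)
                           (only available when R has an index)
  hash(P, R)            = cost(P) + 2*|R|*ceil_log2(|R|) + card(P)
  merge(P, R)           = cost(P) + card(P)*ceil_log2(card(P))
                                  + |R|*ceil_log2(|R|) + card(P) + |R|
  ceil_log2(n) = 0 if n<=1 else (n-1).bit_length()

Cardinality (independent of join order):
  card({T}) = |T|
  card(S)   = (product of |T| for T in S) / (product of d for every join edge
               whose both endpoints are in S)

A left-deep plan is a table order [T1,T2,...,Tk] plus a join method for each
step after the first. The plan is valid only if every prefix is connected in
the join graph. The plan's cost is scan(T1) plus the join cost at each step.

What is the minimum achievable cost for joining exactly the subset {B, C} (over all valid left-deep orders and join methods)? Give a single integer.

1200

Selinger DP over subsets of {B,C}:
  {C}: scan cost=300, card=300
  {B}: scan cost=50, card=50
  {BC}: card=1500; try (B,hash)→1200, (C,merge)→3400, (B,merge)→3650, (C,hash)→5500, (C,nl)→15050, (B,nl)→15300; best=1200 via (B,hash)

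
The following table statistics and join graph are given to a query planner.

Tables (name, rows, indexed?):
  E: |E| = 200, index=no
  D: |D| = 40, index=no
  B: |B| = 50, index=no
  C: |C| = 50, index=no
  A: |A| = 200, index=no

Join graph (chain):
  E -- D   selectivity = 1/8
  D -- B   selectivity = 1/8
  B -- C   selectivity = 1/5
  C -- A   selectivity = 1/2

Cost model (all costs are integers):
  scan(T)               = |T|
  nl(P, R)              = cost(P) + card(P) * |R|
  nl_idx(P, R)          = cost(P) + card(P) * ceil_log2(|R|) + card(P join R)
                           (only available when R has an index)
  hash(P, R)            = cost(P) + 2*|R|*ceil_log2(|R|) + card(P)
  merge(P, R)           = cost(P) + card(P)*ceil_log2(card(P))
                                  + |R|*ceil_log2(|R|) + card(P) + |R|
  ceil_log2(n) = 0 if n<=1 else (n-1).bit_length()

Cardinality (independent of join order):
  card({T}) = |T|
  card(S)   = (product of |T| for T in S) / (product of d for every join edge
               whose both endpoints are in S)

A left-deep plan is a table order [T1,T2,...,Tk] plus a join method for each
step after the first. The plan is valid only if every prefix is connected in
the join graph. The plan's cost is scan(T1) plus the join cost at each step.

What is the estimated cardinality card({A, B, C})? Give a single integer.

50000

Tables in S: A(200), B(50), C(50)
Edges inside S: B-C(d=5), C-A(d=2)
numerator = 200 * 50 * 50 = 500000
denominator = 5 * 2 = 10
card(S) = 500000 / 10 = 50000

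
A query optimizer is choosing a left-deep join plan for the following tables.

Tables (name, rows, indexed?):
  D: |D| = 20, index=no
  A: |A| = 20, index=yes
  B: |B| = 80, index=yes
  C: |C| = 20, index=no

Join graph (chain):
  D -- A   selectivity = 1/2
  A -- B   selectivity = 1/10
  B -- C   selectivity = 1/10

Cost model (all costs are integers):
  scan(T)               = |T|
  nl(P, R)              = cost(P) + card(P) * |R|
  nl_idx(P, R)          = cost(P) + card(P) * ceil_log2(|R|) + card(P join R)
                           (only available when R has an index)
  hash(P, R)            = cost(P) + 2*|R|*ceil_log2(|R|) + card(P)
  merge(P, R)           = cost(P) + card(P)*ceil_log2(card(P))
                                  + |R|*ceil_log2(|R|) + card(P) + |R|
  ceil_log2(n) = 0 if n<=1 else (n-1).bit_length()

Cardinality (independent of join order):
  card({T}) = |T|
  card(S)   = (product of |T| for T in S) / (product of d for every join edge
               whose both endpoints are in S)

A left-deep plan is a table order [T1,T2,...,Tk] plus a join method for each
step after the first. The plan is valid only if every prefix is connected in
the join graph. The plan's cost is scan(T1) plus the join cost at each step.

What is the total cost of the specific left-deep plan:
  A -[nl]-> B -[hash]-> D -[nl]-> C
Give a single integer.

33980

step 1: scan A: cost=20, card=20
step 2: join B via nl
    card(P join B) = 20*80/(10) = 160
    cost = 20 + 20*80 = 1620
step 3: join D via hash
    card(P join D) = 160*20/(2) = 1600
    cost = 1620 + 2*20*5 + 160 = 1980
step 4: join C via nl
    card(P join C) = 1600*20/(10) = 3200
    cost = 1980 + 1600*20 = 33980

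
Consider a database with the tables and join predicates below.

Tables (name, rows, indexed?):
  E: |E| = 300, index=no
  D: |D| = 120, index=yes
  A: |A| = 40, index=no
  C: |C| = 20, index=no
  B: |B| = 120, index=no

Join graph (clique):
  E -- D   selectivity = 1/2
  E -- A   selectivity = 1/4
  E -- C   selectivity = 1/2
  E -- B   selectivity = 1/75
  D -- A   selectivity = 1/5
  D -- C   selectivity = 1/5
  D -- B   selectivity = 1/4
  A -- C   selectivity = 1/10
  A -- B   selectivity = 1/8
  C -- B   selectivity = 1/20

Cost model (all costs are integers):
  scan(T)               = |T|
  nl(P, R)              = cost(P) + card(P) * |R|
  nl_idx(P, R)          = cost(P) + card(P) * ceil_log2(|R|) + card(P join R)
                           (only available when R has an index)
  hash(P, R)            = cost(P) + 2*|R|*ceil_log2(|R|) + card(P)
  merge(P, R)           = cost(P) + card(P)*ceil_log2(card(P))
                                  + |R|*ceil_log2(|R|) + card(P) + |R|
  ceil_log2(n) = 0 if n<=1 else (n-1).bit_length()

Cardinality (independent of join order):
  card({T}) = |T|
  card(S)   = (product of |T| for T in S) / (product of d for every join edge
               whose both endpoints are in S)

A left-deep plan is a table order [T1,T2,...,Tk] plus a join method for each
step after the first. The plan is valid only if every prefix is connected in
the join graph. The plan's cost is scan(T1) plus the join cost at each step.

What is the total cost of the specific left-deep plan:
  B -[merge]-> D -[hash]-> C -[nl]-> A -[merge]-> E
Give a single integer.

step 1: scan B: cost=120, card=120
step 2: join D via merge
    card(P join D) = 120*120/(4) = 3600
    cost = 120 + 120*7 + 120*7 + 120 + 120 = 2040
step 3: join C via hash
    card(P join C) = 3600*20/(5*20) = 720
    cost = 2040 + 2*20*5 + 3600 = 5840
step 4: join A via nl
    card(P join A) = 720*40/(5*10*8) = 72
    cost = 5840 + 720*40 = 34640
step 5: join E via merge
    card(P join E) = 72*300/(2*4*2*75) = 18
    cost = 34640 + 72*7 + 300*9 + 72 + 300 = 38216

38216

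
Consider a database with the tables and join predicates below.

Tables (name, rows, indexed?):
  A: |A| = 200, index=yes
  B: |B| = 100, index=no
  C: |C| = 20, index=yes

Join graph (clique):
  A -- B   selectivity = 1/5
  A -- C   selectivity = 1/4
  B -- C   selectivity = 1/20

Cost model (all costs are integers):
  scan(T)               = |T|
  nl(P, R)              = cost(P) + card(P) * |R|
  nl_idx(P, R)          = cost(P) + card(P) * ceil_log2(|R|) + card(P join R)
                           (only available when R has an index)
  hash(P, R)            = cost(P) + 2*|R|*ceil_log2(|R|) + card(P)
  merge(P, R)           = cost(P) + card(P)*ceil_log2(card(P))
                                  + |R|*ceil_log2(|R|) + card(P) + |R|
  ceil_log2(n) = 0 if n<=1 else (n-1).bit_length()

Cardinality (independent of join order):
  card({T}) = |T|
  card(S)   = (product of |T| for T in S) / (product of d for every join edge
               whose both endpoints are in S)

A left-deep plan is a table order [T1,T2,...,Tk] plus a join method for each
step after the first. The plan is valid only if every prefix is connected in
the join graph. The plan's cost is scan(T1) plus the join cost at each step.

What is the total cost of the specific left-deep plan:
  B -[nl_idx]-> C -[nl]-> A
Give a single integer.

step 1: scan B: cost=100, card=100
step 2: join C via nl_idx
    card(P join C) = 100*20/(20) = 100
    cost = 100 + 100*5 + 100 = 700
step 3: join A via nl
    card(P join A) = 100*200/(5*4) = 1000
    cost = 700 + 100*200 = 20700

20700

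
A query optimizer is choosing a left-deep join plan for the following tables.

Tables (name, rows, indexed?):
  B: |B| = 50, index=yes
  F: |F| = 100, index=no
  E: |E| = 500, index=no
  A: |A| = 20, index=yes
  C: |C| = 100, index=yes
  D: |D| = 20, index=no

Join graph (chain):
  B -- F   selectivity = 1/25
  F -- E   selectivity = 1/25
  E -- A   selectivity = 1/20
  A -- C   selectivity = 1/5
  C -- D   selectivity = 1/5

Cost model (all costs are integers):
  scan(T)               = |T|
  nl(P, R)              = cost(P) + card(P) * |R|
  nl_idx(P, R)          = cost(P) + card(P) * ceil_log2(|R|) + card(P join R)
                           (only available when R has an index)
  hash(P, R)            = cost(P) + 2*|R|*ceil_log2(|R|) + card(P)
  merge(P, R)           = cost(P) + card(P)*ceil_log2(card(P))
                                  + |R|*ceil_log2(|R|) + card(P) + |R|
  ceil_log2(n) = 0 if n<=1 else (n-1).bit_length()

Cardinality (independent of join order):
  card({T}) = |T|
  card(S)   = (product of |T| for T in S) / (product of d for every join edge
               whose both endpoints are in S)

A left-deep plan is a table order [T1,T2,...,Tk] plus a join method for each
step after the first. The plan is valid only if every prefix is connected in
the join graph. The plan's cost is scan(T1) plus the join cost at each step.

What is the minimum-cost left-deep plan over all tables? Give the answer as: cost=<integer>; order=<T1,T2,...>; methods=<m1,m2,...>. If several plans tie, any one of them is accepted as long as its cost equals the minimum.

cost=91300; order=E,A,F,B,C,D; methods=hash,hash,hash,hash,hash

Selinger DP (subsets sized 1..n):
  {B}: scan cost=50, card=50
  {F}: scan cost=100, card=100
  {E}: scan cost=500, card=500
  {A}: scan cost=20, card=20
  {C}: scan cost=100, card=100
  {D}: scan cost=20, card=20
  {BF}: card=200; try (B,hash)→800, (B,nl_idx)→900, (F,merge)→1200, (B,merge)→1250, (F,hash)→1500, (F,nl)→5050 …(+1); best=800 via (B,hash)
  {EF}: card=2000; try (F,hash)→2400, (E,merge)→5900, (F,merge)→6300, (E,hash)→9200, (E,nl)→50100, (F,nl)→50500; best=2400 via (F,hash)
  {AE}: card=500; try (A,hash)→1200, (A,nl_idx)→3500, (E,merge)→5140, (A,merge)→5620, (E,hash)→9040, (E,nl)→10020 …(+1); best=1200 via (A,hash)
  {AC}: card=400; try (A,hash)→400, (C,nl_idx)→560, (C,merge)→940, (A,nl_idx)→1000, (A,merge)→1020, (C,hash)→1440 …(+2); best=400 via (A,hash)
  {CD}: card=400; try (D,hash)→400, (C,nl_idx)→560, (C,merge)→940, (D,merge)→1020, (C,hash)→1440, (C,nl)→2020 …(+1); best=400 via (D,hash)
  {BEF}: card=4000; try (B,hash)→5000, (E,merge)→7600, (E,hash)→10000, (B,nl_idx)→18400, (B,merge)→26750, (E,nl)→100800 …(+1); best=5000 via (B,hash)
  {AEF}: card=2000; try (F,hash)→3100, (A,hash)→4600, (F,merge)→7000, (A,nl_idx)→14400, (A,merge)→26520, (A,nl)→42400 …(+1); best=3100 via (F,hash)
  {ACE}: card=10000; try (C,hash)→3100, (C,merge)→7000, (E,merge)→9400, (E,hash)→9800, (C,nl_idx)→14700, (C,nl)→51200 …(+1); best=3100 via (C,hash)
  {ACD}: card=1600; try (D,hash)→1000, (A,hash)→1000, (A,nl_idx)→4000, (D,merge)→4520, (A,merge)→4520, (D,nl)→8400 …(+1); best=1000 via (D,hash)
  {ABEF}: card=4000; try (B,hash)→5700, (A,hash)→9200, (B,nl_idx)→19100, (B,merge)→27450, (A,nl_idx)→29000, (A,merge)→57120 …(+2); best=5700 via (B,hash)
  {ACEF}: card=40000; try (C,hash)→6500, (F,hash)→14500, (C,merge)→27900, (C,nl_idx)→57100, (F,merge)→153900, (C,nl)→203100 …(+1); best=6500 via (C,hash)
  {ACDE}: card=40000; try (E,hash)→11600, (D,hash)→13300, (E,merge)→25200, (D,merge)→153220, (D,nl)→203100, (E,nl)→801000; best=11600 via (E,hash)
  {ABCEF}: card=80000; try (C,hash)→11100, (B,hash)→47100, (C,merge)→58500, (C,nl_idx)→113700, (B,nl_idx)→326500, (C,nl)→405700 …(+2); best=11100 via (C,hash)
  {ACDEF}: card=160000; try (D,hash)→46700, (F,hash)→53000, (D,merge)→686620, (F,merge)→692400, (D,nl)→806500, (F,nl)→4011600; best=46700 via (D,hash)
  {ABCDEF}: card=320000; try (D,hash)→91300, (B,hash)→207300, (B,nl_idx)→1326700, (D,merge)→1451220, (D,nl)→1611100, (B,merge)→3087050 …(+1); best=91300 via (D,hash)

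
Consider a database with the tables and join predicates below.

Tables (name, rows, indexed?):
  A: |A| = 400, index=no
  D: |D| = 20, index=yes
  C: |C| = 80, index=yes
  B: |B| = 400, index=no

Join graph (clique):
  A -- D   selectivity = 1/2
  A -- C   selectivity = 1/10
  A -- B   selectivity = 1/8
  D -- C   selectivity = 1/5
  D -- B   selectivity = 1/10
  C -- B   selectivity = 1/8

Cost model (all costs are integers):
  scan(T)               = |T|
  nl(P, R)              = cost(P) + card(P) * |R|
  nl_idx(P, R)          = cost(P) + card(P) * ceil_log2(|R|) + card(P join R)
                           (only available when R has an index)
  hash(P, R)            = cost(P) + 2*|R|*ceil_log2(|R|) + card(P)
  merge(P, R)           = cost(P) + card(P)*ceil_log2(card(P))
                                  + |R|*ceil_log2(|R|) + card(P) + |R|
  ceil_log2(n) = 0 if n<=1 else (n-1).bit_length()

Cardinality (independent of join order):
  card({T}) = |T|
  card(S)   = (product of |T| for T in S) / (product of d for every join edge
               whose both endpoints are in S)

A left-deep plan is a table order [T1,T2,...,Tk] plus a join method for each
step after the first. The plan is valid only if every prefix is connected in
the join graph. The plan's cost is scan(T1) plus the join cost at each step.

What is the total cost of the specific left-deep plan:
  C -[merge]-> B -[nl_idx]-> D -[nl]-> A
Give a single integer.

666320

step 1: scan C: cost=80, card=80
step 2: join B via merge
    card(P join B) = 80*400/(8) = 4000
    cost = 80 + 80*7 + 400*9 + 80 + 400 = 4720
step 3: join D via nl_idx
    card(P join D) = 4000*20/(5*10) = 1600
    cost = 4720 + 4000*5 + 1600 = 26320
step 4: join A via nl
    card(P join A) = 1600*400/(2*10*8) = 4000
    cost = 26320 + 1600*400 = 666320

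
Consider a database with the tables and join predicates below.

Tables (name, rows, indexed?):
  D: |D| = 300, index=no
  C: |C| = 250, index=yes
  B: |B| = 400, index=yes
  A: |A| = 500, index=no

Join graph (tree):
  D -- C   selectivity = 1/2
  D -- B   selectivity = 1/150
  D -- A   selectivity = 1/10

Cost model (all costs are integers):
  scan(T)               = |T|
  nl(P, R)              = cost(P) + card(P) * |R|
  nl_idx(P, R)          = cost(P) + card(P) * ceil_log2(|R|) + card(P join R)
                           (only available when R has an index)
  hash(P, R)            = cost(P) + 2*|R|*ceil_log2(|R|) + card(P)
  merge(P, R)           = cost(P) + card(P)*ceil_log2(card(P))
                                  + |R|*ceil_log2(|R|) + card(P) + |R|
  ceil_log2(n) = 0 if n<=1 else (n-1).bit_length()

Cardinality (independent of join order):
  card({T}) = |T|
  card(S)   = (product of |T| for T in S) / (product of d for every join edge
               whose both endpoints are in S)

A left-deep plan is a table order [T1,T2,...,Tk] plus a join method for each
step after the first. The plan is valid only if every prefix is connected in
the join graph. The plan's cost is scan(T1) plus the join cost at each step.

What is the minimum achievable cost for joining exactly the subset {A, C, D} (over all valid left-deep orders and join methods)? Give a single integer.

Selinger DP over subsets of {A,C,D}:
  {D}: scan cost=300, card=300
  {C}: scan cost=250, card=250
  {A}: scan cost=500, card=500
  {CD}: card=37500; try (C,hash)→4600, (D,merge)→5500, (C,merge)→5550, (D,hash)→5900, (C,nl_idx)→40200, (D,nl)→75250 …(+1); best=4600 via (C,hash)
  {AD}: card=15000; try (D,hash)→6400, (A,merge)→8300, (D,merge)→8500, (A,hash)→9600, (A,nl)→150300, (D,nl)→150500; best=6400 via (D,hash)
  {ACD}: card=1875000; try (C,hash)→25400, (A,hash)→51100, (C,merge)→233650, (A,merge)→647100, (C,nl_idx)→2001400, (C,nl)→3756400 …(+1); best=25400 via (C,hash)

25400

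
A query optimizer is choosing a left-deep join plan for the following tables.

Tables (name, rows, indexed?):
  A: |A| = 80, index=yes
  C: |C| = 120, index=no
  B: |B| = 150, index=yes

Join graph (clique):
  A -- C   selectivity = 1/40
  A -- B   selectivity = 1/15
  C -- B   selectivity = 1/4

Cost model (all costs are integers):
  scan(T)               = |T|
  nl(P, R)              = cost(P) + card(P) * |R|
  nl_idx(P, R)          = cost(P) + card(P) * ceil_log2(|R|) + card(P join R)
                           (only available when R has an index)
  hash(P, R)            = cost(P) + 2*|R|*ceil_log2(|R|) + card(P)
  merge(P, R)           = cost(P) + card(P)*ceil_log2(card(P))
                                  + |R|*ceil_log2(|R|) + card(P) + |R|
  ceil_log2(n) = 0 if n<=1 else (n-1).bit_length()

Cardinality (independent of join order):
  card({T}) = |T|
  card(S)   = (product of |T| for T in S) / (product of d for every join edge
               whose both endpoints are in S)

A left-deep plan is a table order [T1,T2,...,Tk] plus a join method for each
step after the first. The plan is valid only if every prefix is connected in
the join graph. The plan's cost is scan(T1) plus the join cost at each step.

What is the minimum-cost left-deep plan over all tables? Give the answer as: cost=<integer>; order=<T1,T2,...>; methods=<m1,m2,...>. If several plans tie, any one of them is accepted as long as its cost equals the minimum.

cost=3720; order=C,A,B; methods=nl_idx,nl_idx

Selinger DP (subsets sized 1..n):
  {A}: scan cost=80, card=80
  {C}: scan cost=120, card=120
  {B}: scan cost=150, card=150
  {AC}: card=240; try (A,nl_idx)→1200, (A,hash)→1360, (C,merge)→1680, (A,merge)→1720, (C,hash)→1840, (C,nl)→9680 …(+1); best=1200 via (A,nl_idx)
  {AB}: card=800; try (A,hash)→1420, (B,nl_idx)→1520, (A,nl_idx)→2000, (B,merge)→2070, (A,merge)→2140, (B,hash)→2560 …(+2); best=1420 via (A,hash)
  {BC}: card=4500; try (C,hash)→1980, (B,merge)→2430, (C,merge)→2460, (B,hash)→2640, (B,nl_idx)→5580, (B,nl)→18120 …(+1); best=1980 via (C,hash)
  {ABC}: card=600; try (B,nl_idx)→3720, (B,hash)→3840, (C,hash)→3900, (B,merge)→4710, (A,hash)→7600, (C,merge)→11180 …(+5); best=3720 via (B,nl_idx)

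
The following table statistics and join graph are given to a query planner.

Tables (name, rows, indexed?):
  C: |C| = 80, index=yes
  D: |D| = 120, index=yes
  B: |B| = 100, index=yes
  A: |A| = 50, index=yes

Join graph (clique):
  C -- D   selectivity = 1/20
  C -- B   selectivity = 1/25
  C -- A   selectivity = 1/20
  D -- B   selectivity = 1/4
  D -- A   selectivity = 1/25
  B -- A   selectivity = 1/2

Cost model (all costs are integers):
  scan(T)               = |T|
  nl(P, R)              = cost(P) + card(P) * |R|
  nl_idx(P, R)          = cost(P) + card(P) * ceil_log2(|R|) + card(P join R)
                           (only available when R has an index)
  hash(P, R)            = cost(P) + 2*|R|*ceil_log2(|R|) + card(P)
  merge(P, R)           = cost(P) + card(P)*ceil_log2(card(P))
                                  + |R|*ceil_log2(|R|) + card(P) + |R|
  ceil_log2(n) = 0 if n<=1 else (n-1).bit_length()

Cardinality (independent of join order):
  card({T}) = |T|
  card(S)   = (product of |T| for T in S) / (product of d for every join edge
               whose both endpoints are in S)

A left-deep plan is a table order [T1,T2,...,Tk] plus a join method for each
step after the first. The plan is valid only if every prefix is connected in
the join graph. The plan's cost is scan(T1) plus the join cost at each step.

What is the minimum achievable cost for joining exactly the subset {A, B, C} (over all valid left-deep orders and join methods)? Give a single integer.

Selinger DP over subsets of {A,B,C}:
  {C}: scan cost=80, card=80
  {B}: scan cost=100, card=100
  {A}: scan cost=50, card=50
  {BC}: card=320; try (B,nl_idx)→960, (C,nl_idx)→1120, (C,hash)→1320, (B,merge)→1520, (C,merge)→1540, (B,hash)→1560 …(+2); best=960 via (B,nl_idx)
  {AC}: card=200; try (C,nl_idx)→600, (A,hash)→760, (A,nl_idx)→760, (C,merge)→1040, (A,merge)→1070, (C,hash)→1220 …(+2); best=600 via (C,nl_idx)
  {AB}: card=2500; try (A,hash)→800, (B,merge)→1200, (A,merge)→1250, (B,hash)→1500, (B,nl_idx)→2900, (A,nl_idx)→3200 …(+2); best=800 via (A,hash)
  {ABC}: card=400; try (A,hash)→1880, (B,hash)→2200, (B,nl_idx)→2400, (B,merge)→3200, (A,nl_idx)→3280, (C,hash)→4420 …(+6); best=1880 via (A,hash)

1880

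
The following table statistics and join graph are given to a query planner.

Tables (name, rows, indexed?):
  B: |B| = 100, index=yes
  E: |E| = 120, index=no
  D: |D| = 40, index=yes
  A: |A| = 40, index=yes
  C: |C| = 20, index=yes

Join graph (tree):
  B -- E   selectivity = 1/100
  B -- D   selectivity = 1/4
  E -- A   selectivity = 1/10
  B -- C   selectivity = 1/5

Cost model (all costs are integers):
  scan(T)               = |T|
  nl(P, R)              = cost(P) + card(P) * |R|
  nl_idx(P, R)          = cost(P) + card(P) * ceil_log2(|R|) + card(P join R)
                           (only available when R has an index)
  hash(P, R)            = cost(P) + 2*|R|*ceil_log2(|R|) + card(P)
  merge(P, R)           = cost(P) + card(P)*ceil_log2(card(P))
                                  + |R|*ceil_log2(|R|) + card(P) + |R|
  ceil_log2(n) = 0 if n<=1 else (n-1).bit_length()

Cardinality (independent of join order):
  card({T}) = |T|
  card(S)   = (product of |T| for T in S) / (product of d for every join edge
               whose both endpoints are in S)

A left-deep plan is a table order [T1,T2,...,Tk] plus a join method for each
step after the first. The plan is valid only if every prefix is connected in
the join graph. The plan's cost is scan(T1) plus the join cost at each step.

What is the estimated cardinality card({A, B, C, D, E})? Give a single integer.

Tables in S: A(40), B(100), C(20), D(40), E(120)
Edges inside S: B-E(d=100), B-D(d=4), E-A(d=10), B-C(d=5)
numerator = 40 * 100 * 20 * 40 * 120 = 384000000
denominator = 100 * 4 * 10 * 5 = 20000
card(S) = 384000000 / 20000 = 19200

19200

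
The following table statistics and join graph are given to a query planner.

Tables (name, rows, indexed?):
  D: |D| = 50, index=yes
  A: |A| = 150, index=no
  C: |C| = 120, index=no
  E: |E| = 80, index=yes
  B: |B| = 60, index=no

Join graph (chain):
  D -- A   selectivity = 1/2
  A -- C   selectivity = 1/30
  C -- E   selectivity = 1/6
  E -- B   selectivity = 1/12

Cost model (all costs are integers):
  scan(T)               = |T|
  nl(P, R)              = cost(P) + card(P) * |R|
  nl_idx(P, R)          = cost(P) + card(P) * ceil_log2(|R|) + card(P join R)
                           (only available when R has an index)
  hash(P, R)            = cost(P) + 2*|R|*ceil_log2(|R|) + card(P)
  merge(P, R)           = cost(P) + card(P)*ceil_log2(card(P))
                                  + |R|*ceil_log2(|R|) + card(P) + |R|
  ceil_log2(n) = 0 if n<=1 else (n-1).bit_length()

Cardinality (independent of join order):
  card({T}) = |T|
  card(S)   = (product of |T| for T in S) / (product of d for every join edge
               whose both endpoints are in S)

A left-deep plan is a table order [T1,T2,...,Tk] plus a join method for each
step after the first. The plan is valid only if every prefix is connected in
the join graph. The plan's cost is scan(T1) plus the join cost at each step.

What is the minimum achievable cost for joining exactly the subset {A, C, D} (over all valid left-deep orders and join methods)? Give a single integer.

Selinger DP over subsets of {A,C,D}:
  {D}: scan cost=50, card=50
  {A}: scan cost=150, card=150
  {C}: scan cost=120, card=120
  {AD}: card=3750; try (D,hash)→900, (A,merge)→1750, (D,merge)→1850, (A,hash)→2500, (D,nl_idx)→4800, (A,nl)→7550 …(+1); best=900 via (D,hash)
  {AC}: card=600; try (C,hash)→1980, (A,merge)→2430, (C,merge)→2460, (A,hash)→2640, (A,nl)→18120, (C,nl)→18150; best=1980 via (C,hash)
  {ACD}: card=15000; try (D,hash)→3180, (C,hash)→6330, (D,merge)→8930, (D,nl_idx)→20580, (D,nl)→31980, (C,merge)→50610 …(+1); best=3180 via (D,hash)

3180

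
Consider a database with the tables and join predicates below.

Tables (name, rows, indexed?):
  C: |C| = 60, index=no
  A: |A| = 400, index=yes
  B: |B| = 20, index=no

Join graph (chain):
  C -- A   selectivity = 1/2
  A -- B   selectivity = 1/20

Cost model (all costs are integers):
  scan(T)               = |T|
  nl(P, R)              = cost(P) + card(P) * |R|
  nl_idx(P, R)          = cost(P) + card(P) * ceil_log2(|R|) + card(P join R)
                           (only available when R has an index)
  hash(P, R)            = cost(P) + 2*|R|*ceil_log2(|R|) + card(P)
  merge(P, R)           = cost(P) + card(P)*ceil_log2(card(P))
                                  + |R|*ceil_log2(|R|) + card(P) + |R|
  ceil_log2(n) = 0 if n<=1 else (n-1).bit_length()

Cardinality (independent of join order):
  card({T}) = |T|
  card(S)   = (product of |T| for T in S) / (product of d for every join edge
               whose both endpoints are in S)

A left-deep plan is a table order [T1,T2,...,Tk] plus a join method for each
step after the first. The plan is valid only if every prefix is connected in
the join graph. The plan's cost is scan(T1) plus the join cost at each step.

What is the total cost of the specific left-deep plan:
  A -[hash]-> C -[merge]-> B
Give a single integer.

181640

step 1: scan A: cost=400, card=400
step 2: join C via hash
    card(P join C) = 400*60/(2) = 12000
    cost = 400 + 2*60*6 + 400 = 1520
step 3: join B via merge
    card(P join B) = 12000*20/(20) = 12000
    cost = 1520 + 12000*14 + 20*5 + 12000 + 20 = 181640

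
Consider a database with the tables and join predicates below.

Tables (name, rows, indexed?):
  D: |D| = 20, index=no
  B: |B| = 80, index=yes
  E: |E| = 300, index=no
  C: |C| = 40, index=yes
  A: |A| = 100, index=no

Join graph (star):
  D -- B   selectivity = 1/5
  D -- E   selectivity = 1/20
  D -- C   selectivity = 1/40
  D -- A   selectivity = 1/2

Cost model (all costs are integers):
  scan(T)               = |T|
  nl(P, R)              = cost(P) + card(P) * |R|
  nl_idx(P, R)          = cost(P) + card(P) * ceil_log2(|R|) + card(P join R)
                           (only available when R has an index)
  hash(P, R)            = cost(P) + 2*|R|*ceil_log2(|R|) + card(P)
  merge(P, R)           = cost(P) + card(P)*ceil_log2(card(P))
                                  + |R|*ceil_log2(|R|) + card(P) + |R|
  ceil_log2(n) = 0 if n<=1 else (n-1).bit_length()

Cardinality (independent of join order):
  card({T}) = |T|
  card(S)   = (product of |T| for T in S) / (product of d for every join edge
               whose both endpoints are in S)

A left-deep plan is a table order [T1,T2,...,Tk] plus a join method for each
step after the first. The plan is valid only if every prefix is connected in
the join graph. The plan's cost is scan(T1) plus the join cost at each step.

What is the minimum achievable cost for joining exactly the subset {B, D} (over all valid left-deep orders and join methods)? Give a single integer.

Selinger DP over subsets of {B,D}:
  {D}: scan cost=20, card=20
  {B}: scan cost=80, card=80
  {BD}: card=320; try (D,hash)→360, (B,nl_idx)→480, (B,merge)→780, (D,merge)→840, (B,hash)→1160, (B,nl)→1620 …(+1); best=360 via (D,hash)

360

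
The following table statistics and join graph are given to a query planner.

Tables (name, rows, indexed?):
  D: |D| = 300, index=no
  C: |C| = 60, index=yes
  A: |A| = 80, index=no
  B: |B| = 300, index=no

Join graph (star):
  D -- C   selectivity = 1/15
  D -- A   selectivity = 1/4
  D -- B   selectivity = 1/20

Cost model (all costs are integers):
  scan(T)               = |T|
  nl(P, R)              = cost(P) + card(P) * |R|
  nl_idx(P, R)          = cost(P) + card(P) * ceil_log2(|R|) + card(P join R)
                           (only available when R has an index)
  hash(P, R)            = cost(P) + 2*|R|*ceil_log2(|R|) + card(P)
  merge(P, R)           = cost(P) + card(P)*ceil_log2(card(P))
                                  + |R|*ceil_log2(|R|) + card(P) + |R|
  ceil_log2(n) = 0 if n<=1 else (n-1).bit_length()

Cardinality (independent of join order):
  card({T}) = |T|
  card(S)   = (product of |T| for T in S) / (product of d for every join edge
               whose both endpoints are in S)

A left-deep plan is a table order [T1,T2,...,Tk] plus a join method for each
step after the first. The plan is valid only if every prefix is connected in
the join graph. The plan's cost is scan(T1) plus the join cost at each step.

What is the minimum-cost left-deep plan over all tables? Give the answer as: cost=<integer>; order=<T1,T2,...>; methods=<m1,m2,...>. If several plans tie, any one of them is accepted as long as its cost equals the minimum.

Selinger DP (subsets sized 1..n):
  {D}: scan cost=300, card=300
  {C}: scan cost=60, card=60
  {A}: scan cost=80, card=80
  {B}: scan cost=300, card=300
  {CD}: card=1200; try (C,hash)→1320, (C,nl_idx)→3300, (D,merge)→3480, (C,merge)→3720, (D,hash)→5520, (D,nl)→18060 …(+1); best=1320 via (C,hash)
  {AD}: card=6000; try (A,hash)→1720, (D,merge)→3720, (A,merge)→3940, (D,hash)→5560, (D,nl)→24080, (A,nl)→24300; best=1720 via (A,hash)
  {BD}: card=4500; try (D,hash)→6000, (B,hash)→6000, (D,merge)→6300, (B,merge)→6300, (D,nl)→90300, (B,nl)→90300; best=6000 via (D,hash)
  {ACD}: card=24000; try (A,hash)→3640, (C,hash)→8440, (A,merge)→16360, (C,nl_idx)→61720, (C,merge)→86140, (A,nl)→97320 …(+1); best=3640 via (A,hash)
  {BCD}: card=18000; try (B,hash)→7920, (C,hash)→11220, (B,merge)→18720, (C,nl_idx)→51000, (C,merge)→69420, (C,nl)→276000 …(+1); best=7920 via (B,hash)
  {ABD}: card=90000; try (A,hash)→11620, (B,hash)→13120, (A,merge)→69640, (B,merge)→88720, (A,nl)→366000, (B,nl)→1801720; best=11620 via (A,hash)
  {ABCD}: card=360000; try (A,hash)→27040, (B,hash)→33040, (C,hash)→102340, (A,merge)→296560, (B,merge)→390640, (C,nl_idx)→911620 …(+4); best=27040 via (A,hash)

cost=27040; order=D,C,B,A; methods=hash,hash,hash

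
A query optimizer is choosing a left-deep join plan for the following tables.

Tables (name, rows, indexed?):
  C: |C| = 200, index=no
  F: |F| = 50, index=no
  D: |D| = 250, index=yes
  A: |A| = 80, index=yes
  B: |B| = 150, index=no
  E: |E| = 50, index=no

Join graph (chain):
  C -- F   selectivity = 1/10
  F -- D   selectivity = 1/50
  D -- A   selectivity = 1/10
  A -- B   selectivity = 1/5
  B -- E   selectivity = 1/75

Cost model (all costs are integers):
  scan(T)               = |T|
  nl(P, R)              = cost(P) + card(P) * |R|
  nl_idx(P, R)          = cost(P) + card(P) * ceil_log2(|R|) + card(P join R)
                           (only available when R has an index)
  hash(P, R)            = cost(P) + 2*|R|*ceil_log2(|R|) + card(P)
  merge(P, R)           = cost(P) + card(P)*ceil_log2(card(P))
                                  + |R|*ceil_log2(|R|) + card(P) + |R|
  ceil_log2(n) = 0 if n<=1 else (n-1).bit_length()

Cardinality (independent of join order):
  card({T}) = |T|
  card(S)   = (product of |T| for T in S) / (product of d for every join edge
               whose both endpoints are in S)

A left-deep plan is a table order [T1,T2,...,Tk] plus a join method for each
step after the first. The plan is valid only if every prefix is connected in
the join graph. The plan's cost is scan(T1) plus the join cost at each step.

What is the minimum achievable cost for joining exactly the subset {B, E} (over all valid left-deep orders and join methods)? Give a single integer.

Selinger DP over subsets of {B,E}:
  {B}: scan cost=150, card=150
  {E}: scan cost=50, card=50
  {BE}: card=100; try (E,hash)→900, (B,merge)→1750, (E,merge)→1850, (B,hash)→2500, (B,nl)→7550, (E,nl)→7650; best=900 via (E,hash)

900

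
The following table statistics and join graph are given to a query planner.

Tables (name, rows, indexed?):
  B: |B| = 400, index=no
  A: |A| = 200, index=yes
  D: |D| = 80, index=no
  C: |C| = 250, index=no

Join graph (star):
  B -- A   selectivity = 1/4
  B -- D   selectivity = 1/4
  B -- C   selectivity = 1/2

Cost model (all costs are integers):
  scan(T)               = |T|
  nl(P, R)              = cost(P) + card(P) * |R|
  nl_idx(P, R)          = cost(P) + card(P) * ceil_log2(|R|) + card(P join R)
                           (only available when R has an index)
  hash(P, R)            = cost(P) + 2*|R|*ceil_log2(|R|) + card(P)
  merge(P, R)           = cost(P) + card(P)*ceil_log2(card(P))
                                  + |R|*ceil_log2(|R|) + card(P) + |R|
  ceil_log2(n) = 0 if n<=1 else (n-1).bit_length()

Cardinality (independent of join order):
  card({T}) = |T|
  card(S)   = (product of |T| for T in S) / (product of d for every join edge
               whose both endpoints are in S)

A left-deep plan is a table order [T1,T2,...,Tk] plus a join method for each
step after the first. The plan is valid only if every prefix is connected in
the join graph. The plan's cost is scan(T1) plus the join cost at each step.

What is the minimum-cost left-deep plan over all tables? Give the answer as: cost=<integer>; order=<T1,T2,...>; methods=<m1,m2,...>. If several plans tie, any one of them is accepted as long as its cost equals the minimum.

Selinger DP (subsets sized 1..n):
  {B}: scan cost=400, card=400
  {A}: scan cost=200, card=200
  {D}: scan cost=80, card=80
  {C}: scan cost=250, card=250
  {AB}: card=20000; try (A,hash)→4000, (B,merge)→6000, (A,merge)→6200, (B,hash)→7600, (A,nl_idx)→23600, (B,nl)→80200 …(+1); best=4000 via (A,hash)
  {BD}: card=8000; try (D,hash)→1920, (B,merge)→4720, (D,merge)→5040, (B,hash)→7360, (B,nl)→32080, (D,nl)→32400; best=1920 via (D,hash)
  {BC}: card=50000; try (C,hash)→4800, (B,merge)→6500, (C,merge)→6650, (B,hash)→7700, (B,nl)→100250, (C,nl)→100400; best=4800 via (C,hash)
  {ABD}: card=400000; try (A,hash)→13120, (D,hash)→25120, (A,merge)→115720, (D,merge)→324640, (A,nl_idx)→465920, (A,nl)→1601920 …(+1); best=13120 via (A,hash)
  {ABC}: card=2500000; try (C,hash)→28000, (A,hash)→58000, (C,merge)→326250, (A,merge)→856600, (A,nl_idx)→2904800, (C,nl)→5004000 …(+1); best=28000 via (C,hash)
  {BCD}: card=1000000; try (C,hash)→13920, (D,hash)→55920, (C,merge)→116170, (D,merge)→855440, (C,nl)→2001920, (D,nl)→4004800; best=13920 via (C,hash)
  {ABCD}: card=50000000; try (C,hash)→417120, (A,hash)→1017120, (D,hash)→2529120, (C,merge)→8015370, (A,merge)→21015720, (D,merge)→57528640 …(+4); best=417120 via (C,hash)

cost=417120; order=B,D,A,C; methods=hash,hash,hash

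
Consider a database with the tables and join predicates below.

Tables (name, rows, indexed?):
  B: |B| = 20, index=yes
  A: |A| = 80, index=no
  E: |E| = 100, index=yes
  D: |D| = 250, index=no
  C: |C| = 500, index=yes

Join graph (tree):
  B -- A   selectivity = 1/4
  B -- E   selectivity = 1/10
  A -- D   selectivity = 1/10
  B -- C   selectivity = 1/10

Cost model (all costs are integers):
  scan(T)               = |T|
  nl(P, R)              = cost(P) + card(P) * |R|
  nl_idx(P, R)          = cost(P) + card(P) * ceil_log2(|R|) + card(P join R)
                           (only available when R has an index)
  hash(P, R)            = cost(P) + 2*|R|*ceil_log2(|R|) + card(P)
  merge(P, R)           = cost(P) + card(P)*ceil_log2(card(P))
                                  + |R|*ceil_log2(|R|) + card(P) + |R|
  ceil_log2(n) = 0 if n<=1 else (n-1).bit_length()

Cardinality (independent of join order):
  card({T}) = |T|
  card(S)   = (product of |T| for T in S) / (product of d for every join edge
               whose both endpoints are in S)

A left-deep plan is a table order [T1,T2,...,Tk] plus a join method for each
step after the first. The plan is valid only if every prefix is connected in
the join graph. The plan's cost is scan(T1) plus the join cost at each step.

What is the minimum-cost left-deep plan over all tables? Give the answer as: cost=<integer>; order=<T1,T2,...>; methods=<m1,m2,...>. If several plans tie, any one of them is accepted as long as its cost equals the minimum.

Selinger DP (subsets sized 1..n):
  {B}: scan cost=20, card=20
  {A}: scan cost=80, card=80
  {E}: scan cost=100, card=100
  {D}: scan cost=250, card=250
  {C}: scan cost=500, card=500
  {AB}: card=400; try (B,hash)→360, (A,merge)→780, (B,merge)→840, (B,nl_idx)→880, (A,hash)→1160, (A,nl)→1620 …(+1); best=360 via (B,hash)
  {BE}: card=200; try (E,nl_idx)→360, (B,hash)→400, (B,nl_idx)→800, (E,merge)→940, (B,merge)→1020, (E,hash)→1440 …(+2); best=360 via (E,nl_idx)
  {BC}: card=1000; try (C,nl_idx)→1200, (B,hash)→1200, (B,nl_idx)→4000, (C,merge)→5140, (B,merge)→5620, (C,hash)→9040 …(+2); best=1200 via (C,nl_idx)
  {AD}: card=2000; try (A,hash)→1620, (D,merge)→2970, (A,merge)→3140, (D,hash)→4160, (D,nl)→20080, (A,nl)→20250; best=1620 via (A,hash)
  {ABE}: card=4000; try (A,hash)→1680, (E,hash)→2160, (A,merge)→2800, (E,merge)→5160, (E,nl_idx)→7160, (A,nl)→16360 …(+1); best=1680 via (A,hash)
  {ABD}: card=10000; try (B,hash)→3820, (D,hash)→4760, (D,merge)→6610, (B,nl_idx)→21620, (B,merge)→25740, (B,nl)→41620 …(+1); best=3820 via (B,hash)
  {ABC}: card=20000; try (A,hash)→3320, (C,merge)→9360, (C,hash)→9760, (A,merge)→12840, (C,nl_idx)→23960, (A,nl)→81200 …(+1); best=3320 via (A,hash)
  {BCE}: card=10000; try (E,hash)→3600, (C,merge)→7160, (C,hash)→9560, (C,nl_idx)→12160, (E,merge)→13000, (E,nl_idx)→18200 …(+2); best=3600 via (E,hash)
  {ABDE}: card=100000; try (D,hash)→9680, (E,hash)→15220, (D,merge)→55930, (E,merge)→154620, (E,nl_idx)→173820, (D,nl)→1001680 …(+1); best=9680 via (D,hash)
  {ABCE}: card=200000; try (C,hash)→14680, (A,hash)→14720, (E,hash)→24720, (C,merge)→58680, (A,merge)→154240, (C,nl_idx)→237680 …(+5); best=14680 via (C,hash)
  {ABCD}: card=500000; try (C,hash)→22820, (D,hash)→27320, (C,merge)→158820, (D,merge)→325570, (C,nl_idx)→593820, (D,nl)→5003320 …(+1); best=22820 via (C,hash)
  {ABCDE}: card=5000000; try (C,hash)→118680, (D,hash)→218680, (E,hash)→524220, (C,merge)→1814680, (D,merge)→3816930, (C,nl_idx)→5909680 …(+5); best=118680 via (C,hash)

cost=118680; order=B,E,A,D,C; methods=nl_idx,hash,hash,hash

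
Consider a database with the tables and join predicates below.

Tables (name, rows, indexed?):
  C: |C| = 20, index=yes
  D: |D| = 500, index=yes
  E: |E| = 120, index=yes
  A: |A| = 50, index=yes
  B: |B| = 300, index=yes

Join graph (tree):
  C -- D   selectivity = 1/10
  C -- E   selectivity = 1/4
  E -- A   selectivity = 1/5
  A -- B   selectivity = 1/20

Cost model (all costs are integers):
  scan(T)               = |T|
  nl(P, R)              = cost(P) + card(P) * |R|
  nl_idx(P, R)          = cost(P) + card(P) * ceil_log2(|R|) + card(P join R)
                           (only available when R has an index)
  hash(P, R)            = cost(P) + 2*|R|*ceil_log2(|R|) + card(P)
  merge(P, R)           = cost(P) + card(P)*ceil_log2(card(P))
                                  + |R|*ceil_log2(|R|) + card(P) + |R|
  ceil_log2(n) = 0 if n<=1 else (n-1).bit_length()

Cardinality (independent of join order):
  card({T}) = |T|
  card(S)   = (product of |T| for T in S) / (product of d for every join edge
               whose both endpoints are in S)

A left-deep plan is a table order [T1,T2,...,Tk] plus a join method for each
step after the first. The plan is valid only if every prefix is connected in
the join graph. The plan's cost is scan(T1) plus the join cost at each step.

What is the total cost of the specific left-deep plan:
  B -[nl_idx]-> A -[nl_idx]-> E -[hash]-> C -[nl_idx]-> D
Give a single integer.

step 1: scan B: cost=300, card=300
step 2: join A via nl_idx
    card(P join A) = 300*50/(20) = 750
    cost = 300 + 300*6 + 750 = 2850
step 3: join E via nl_idx
    card(P join E) = 750*120/(5) = 18000
    cost = 2850 + 750*7 + 18000 = 26100
step 4: join C via hash
    card(P join C) = 18000*20/(4) = 90000
    cost = 26100 + 2*20*5 + 18000 = 44300
step 5: join D via nl_idx
    card(P join D) = 90000*500/(10) = 4500000
    cost = 44300 + 90000*9 + 4500000 = 5354300

5354300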